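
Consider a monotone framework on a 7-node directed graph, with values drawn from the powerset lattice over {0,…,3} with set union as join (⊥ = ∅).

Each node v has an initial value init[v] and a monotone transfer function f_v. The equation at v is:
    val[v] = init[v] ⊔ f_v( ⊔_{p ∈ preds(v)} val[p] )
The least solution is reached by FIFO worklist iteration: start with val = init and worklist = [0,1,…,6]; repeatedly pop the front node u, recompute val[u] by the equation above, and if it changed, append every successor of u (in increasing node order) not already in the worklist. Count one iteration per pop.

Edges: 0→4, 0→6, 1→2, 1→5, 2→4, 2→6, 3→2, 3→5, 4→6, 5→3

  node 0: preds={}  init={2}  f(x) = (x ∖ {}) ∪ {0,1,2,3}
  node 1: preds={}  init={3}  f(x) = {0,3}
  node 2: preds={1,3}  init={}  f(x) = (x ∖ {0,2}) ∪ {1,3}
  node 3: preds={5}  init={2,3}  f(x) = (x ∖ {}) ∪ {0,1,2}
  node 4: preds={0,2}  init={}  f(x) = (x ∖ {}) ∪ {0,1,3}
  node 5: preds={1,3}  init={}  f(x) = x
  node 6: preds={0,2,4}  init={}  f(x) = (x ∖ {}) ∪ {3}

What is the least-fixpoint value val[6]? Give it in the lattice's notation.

{0,1,2,3}

Worklist (9 pops):
  #1 pop 0: in={} → {0,1,2,3} (was {2}); enqueue []
  #2 pop 1: in={} → {0,3} (was {3}); enqueue []
  #3 pop 2: in={0,2,3} → {1,3} (was {}); enqueue []
  #4 pop 3: in={} → {0,1,2,3} (was {2,3}); enqueue [2]
  #5 pop 4: in={0,1,2,3} → {0,1,2,3} (was {}); enqueue []
  #6 pop 5: in={0,1,2,3} → {0,1,2,3} (was {}); enqueue [3]
  #7 pop 6: in={0,1,2,3} → {0,1,2,3} (was {}); enqueue []
  #8 pop 2: in={0,1,2,3} → {1,3} (no change)
  #9 pop 3: in={0,1,2,3} → {0,1,2,3} (no change)

Fixpoint:
  val[0] = {0,1,2,3}
  val[1] = {0,3}
  val[2] = {1,3}
  val[3] = {0,1,2,3}
  val[4] = {0,1,2,3}
  val[5] = {0,1,2,3}
  val[6] = {0,1,2,3}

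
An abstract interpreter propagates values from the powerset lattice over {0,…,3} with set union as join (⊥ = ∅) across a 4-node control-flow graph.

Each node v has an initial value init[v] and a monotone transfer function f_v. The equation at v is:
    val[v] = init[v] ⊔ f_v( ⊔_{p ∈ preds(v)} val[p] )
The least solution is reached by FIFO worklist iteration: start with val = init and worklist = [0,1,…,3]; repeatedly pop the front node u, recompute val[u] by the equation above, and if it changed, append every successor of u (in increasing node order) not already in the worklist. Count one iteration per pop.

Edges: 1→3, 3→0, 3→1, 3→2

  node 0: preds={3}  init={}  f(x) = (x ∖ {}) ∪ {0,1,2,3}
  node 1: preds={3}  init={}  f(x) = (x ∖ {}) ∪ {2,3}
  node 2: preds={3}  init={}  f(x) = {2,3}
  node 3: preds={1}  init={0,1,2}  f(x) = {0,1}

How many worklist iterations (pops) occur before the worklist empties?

Iteration log — 4 steps:
  step 1. node 0  ⊔preds={0,1,2}  new={0,1,2,3}  old={}  +wl: 
  step 2. node 1  ⊔preds={0,1,2}  new={0,1,2,3}  old={}  +wl: 
  step 3. node 2  ⊔preds={0,1,2}  new={2,3}  old={}  +wl: 
  step 4. node 3  ⊔preds={0,1,2,3}  new={0,1,2}  stable

Least fixpoint reached:
  node 0: {0,1,2,3}
  node 1: {0,1,2,3}
  node 2: {2,3}
  node 3: {0,1,2}

4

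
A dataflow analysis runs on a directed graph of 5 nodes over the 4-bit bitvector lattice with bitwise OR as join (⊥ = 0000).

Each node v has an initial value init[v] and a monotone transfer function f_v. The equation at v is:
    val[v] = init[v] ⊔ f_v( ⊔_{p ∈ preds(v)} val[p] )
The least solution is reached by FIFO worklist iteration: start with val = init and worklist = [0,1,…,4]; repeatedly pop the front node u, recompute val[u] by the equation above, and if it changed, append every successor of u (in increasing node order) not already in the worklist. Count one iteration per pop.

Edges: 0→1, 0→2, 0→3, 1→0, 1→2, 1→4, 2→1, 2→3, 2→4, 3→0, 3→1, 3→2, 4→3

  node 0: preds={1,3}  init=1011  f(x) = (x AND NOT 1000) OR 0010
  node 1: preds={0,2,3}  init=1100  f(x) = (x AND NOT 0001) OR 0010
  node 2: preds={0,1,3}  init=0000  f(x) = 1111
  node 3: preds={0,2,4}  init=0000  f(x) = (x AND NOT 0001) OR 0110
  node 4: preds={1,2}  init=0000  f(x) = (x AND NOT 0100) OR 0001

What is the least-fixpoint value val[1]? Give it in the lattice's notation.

1110

Iteration log — 9 steps:
  step 1. node 0  ⊔preds=1100  new=1111  old=1011  +wl: 
  step 2. node 1  ⊔preds=1111  new=1110  old=1100  +wl: 0
  step 3. node 2  ⊔preds=1111  new=1111  old=0000  +wl: 1
  step 4. node 3  ⊔preds=1111  new=1110  old=0000  +wl: 2
  step 5. node 4  ⊔preds=1111  new=1011  old=0000  +wl: 3
  step 6. node 0  ⊔preds=1110  new=1111  stable
  step 7. node 1  ⊔preds=1111  new=1110  stable
  step 8. node 2  ⊔preds=1111  new=1111  stable
  step 9. node 3  ⊔preds=1111  new=1110  stable

Least fixpoint reached:
  node 0: 1111
  node 1: 1110
  node 2: 1111
  node 3: 1110
  node 4: 1011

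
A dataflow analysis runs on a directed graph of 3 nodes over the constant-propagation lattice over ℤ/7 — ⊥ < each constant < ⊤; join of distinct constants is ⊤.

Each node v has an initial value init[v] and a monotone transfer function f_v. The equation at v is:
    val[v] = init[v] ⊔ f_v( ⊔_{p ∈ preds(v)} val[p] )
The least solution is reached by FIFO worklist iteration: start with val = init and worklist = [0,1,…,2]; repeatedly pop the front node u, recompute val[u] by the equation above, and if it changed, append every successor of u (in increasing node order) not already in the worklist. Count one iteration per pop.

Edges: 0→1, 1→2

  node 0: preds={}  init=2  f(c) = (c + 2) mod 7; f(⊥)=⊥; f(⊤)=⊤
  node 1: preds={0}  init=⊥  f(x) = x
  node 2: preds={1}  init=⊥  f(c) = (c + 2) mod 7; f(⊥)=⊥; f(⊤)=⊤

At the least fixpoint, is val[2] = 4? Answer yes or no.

yes

Trace (3 dequeues):
  [1] u=0 | in ⊥ | out 2 | ==
  [2] u=1 | in 2 | out 2 | prev ⊥ | push {}
  [3] u=2 | in 2 | out 4 | prev ⊥ | push {}

Converged values:
  [0] 2
  [1] 2
  [2] 4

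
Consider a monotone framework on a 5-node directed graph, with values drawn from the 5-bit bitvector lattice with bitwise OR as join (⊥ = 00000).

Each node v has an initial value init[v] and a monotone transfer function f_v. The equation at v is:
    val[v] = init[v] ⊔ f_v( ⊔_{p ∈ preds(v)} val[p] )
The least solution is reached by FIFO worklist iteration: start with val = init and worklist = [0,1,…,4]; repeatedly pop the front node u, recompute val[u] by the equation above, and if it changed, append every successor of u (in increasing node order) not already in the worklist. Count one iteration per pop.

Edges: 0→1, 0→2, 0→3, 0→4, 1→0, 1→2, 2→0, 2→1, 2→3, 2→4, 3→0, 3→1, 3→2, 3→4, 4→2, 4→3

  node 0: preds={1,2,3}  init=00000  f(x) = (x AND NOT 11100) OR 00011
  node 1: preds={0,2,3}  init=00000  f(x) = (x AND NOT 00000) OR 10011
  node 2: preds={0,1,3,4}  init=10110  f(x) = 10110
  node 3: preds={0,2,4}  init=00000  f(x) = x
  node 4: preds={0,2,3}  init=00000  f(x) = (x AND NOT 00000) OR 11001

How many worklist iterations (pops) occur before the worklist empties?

14

Trace (14 dequeues):
  [1] u=0 | in 10110 | out 00011 | prev 00000 | push {}
  [2] u=1 | in 10111 | out 10111 | prev 00000 | push {0}
  [3] u=2 | in 10111 | out 10110 | ==
  [4] u=3 | in 10111 | out 10111 | prev 00000 | push {1,2}
  [5] u=4 | in 10111 | out 11111 | prev 00000 | push {3}
  [6] u=0 | in 10111 | out 00011 | ==
  [7] u=1 | in 10111 | out 10111 | ==
  [8] u=2 | in 11111 | out 10110 | ==
  [9] u=3 | in 11111 | out 11111 | prev 10111 | push {0,1,2,4}
  [10] u=0 | in 11111 | out 00011 | ==
  [11] u=1 | in 11111 | out 11111 | prev 10111 | push {0}
  [12] u=2 | in 11111 | out 10110 | ==
  [13] u=4 | in 11111 | out 11111 | ==
  [14] u=0 | in 11111 | out 00011 | ==

Converged values:
  [0] 00011
  [1] 11111
  [2] 10110
  [3] 11111
  [4] 11111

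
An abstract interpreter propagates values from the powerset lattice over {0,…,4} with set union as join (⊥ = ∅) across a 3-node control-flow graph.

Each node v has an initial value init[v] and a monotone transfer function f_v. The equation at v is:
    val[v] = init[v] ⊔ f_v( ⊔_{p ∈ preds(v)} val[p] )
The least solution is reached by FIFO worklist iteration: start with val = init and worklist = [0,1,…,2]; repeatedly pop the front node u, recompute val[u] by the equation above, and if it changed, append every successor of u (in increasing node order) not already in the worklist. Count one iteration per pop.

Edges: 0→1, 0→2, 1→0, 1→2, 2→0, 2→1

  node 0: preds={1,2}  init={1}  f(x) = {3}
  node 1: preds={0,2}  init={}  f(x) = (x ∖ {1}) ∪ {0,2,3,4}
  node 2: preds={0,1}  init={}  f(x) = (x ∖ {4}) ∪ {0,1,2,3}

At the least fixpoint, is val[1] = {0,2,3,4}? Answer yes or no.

Trace (5 dequeues):
  [1] u=0 | in {} | out {1,3} | prev {1} | push {}
  [2] u=1 | in {1,3} | out {0,2,3,4} | prev {} | push {0}
  [3] u=2 | in {0,1,2,3,4} | out {0,1,2,3} | prev {} | push {1}
  [4] u=0 | in {0,1,2,3,4} | out {1,3} | ==
  [5] u=1 | in {0,1,2,3} | out {0,2,3,4} | ==

Converged values:
  [0] {1,3}
  [1] {0,2,3,4}
  [2] {0,1,2,3}

yes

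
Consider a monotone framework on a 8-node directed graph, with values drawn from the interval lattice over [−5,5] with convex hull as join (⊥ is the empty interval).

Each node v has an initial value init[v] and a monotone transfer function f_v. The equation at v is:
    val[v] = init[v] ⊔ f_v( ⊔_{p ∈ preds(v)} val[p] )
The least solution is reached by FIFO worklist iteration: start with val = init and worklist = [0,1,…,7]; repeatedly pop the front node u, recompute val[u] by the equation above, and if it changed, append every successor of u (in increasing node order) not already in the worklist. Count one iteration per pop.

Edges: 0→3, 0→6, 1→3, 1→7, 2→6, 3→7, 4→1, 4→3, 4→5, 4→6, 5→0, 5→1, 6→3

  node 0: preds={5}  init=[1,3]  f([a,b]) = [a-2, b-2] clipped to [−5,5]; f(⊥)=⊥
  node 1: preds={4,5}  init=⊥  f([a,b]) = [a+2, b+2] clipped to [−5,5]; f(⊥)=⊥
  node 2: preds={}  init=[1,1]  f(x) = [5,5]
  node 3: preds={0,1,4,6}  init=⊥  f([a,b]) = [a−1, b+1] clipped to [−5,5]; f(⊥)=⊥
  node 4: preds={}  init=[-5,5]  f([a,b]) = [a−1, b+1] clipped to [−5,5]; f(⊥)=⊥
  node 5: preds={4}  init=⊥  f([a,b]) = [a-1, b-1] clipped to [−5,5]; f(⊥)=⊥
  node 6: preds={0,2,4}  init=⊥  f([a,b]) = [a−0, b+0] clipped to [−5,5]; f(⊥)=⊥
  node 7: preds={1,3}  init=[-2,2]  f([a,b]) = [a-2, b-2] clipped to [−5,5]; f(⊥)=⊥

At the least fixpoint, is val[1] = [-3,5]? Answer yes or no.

Iteration log — 12 steps:
  step 1. node 0  ⊔preds=⊥  new=[1,3]  stable
  step 2. node 1  ⊔preds=[-5,5]  new=[-3,5]  old=⊥  +wl: 
  step 3. node 2  ⊔preds=⊥  new=[1,5]  old=[1,1]  +wl: 
  step 4. node 3  ⊔preds=[-5,5]  new=[-5,5]  old=⊥  +wl: 
  step 5. node 4  ⊔preds=⊥  new=[-5,5]  stable
  step 6. node 5  ⊔preds=[-5,5]  new=[-5,4]  old=⊥  +wl: 0,1
  step 7. node 6  ⊔preds=[-5,5]  new=[-5,5]  old=⊥  +wl: 3
  step 8. node 7  ⊔preds=[-5,5]  new=[-5,3]  old=[-2,2]  +wl: 
  step 9. node 0  ⊔preds=[-5,4]  new=[-5,3]  old=[1,3]  +wl: 6
  step 10. node 1  ⊔preds=[-5,5]  new=[-3,5]  stable
  step 11. node 3  ⊔preds=[-5,5]  new=[-5,5]  stable
  step 12. node 6  ⊔preds=[-5,5]  new=[-5,5]  stable

Least fixpoint reached:
  node 0: [-5,3]
  node 1: [-3,5]
  node 2: [1,5]
  node 3: [-5,5]
  node 4: [-5,5]
  node 5: [-5,4]
  node 6: [-5,5]
  node 7: [-5,3]

yes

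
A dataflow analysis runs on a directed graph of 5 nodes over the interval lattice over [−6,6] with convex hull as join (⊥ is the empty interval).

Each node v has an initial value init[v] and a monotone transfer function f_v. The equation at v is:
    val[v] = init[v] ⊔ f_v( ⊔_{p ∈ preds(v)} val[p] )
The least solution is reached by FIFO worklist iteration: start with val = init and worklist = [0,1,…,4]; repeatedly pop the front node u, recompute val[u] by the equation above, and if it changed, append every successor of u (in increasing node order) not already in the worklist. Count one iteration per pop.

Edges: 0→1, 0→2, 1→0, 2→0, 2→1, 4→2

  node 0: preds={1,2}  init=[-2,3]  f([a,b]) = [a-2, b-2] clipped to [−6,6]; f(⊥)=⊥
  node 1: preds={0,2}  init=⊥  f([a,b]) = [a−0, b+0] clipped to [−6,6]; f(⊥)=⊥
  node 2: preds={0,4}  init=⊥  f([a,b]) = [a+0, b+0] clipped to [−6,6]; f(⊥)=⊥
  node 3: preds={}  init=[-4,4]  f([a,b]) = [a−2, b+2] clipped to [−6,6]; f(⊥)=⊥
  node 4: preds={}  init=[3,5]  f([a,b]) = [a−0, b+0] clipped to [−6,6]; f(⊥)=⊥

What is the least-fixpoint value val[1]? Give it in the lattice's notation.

Worklist (13 pops):
  #1 pop 0: in=⊥ → [-2,3] (no change)
  #2 pop 1: in=[-2,3] → [-2,3] (was ⊥); enqueue [0]
  #3 pop 2: in=[-2,5] → [-2,5] (was ⊥); enqueue [1]
  #4 pop 3: in=⊥ → [-4,4] (no change)
  #5 pop 4: in=⊥ → [3,5] (no change)
  #6 pop 0: in=[-2,5] → [-4,3] (was [-2,3]); enqueue [2]
  #7 pop 1: in=[-4,5] → [-4,5] (was [-2,3]); enqueue [0]
  #8 pop 2: in=[-4,5] → [-4,5] (was [-2,5]); enqueue [1]
  #9 pop 0: in=[-4,5] → [-6,3] (was [-4,3]); enqueue [2]
  #10 pop 1: in=[-6,5] → [-6,5] (was [-4,5]); enqueue [0]
  #11 pop 2: in=[-6,5] → [-6,5] (was [-4,5]); enqueue [1]
  #12 pop 0: in=[-6,5] → [-6,3] (no change)
  #13 pop 1: in=[-6,5] → [-6,5] (no change)

Fixpoint:
  val[0] = [-6,3]
  val[1] = [-6,5]
  val[2] = [-6,5]
  val[3] = [-4,4]
  val[4] = [3,5]

[-6,5]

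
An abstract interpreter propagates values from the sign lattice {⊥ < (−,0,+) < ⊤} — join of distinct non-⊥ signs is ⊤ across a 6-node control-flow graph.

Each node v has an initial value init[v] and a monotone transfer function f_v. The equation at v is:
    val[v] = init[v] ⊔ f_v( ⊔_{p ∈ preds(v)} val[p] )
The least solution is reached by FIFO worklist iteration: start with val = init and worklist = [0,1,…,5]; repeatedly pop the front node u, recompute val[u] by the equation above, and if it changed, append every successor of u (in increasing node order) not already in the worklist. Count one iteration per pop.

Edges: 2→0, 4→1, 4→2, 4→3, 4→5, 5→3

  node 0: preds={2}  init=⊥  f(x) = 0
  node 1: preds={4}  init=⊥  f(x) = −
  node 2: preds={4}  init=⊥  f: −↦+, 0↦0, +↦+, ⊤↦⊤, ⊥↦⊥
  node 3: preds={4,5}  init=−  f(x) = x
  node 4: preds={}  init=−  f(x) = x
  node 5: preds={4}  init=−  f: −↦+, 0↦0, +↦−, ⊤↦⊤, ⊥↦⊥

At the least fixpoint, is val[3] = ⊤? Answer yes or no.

yes

Worklist (8 pops):
  #1 pop 0: in=⊥ → 0 (was ⊥); enqueue []
  #2 pop 1: in=− → − (was ⊥); enqueue []
  #3 pop 2: in=− → + (was ⊥); enqueue [0]
  #4 pop 3: in=− → − (no change)
  #5 pop 4: in=⊥ → − (no change)
  #6 pop 5: in=− → ⊤ (was −); enqueue [3]
  #7 pop 0: in=+ → 0 (no change)
  #8 pop 3: in=⊤ → ⊤ (was −); enqueue []

Fixpoint:
  val[0] = 0
  val[1] = −
  val[2] = +
  val[3] = ⊤
  val[4] = −
  val[5] = ⊤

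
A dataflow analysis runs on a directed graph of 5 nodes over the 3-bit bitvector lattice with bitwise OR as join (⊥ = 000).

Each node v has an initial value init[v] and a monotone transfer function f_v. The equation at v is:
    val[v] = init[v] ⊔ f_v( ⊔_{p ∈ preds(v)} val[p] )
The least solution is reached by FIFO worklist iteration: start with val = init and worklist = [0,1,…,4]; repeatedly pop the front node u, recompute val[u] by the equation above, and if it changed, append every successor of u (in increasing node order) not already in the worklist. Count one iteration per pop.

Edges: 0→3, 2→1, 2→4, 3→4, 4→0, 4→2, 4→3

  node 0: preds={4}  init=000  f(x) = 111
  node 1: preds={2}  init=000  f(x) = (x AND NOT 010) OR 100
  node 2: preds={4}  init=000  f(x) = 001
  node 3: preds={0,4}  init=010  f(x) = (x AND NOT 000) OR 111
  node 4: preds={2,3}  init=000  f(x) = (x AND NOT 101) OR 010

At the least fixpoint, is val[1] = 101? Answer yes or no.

Iteration log — 9 steps:
  step 1. node 0  ⊔preds=000  new=111  old=000  +wl: 
  step 2. node 1  ⊔preds=000  new=100  old=000  +wl: 
  step 3. node 2  ⊔preds=000  new=001  old=000  +wl: 1
  step 4. node 3  ⊔preds=111  new=111  old=010  +wl: 
  step 5. node 4  ⊔preds=111  new=010  old=000  +wl: 0,2,3
  step 6. node 1  ⊔preds=001  new=101  old=100  +wl: 
  step 7. node 0  ⊔preds=010  new=111  stable
  step 8. node 2  ⊔preds=010  new=001  stable
  step 9. node 3  ⊔preds=111  new=111  stable

Least fixpoint reached:
  node 0: 111
  node 1: 101
  node 2: 001
  node 3: 111
  node 4: 010

yes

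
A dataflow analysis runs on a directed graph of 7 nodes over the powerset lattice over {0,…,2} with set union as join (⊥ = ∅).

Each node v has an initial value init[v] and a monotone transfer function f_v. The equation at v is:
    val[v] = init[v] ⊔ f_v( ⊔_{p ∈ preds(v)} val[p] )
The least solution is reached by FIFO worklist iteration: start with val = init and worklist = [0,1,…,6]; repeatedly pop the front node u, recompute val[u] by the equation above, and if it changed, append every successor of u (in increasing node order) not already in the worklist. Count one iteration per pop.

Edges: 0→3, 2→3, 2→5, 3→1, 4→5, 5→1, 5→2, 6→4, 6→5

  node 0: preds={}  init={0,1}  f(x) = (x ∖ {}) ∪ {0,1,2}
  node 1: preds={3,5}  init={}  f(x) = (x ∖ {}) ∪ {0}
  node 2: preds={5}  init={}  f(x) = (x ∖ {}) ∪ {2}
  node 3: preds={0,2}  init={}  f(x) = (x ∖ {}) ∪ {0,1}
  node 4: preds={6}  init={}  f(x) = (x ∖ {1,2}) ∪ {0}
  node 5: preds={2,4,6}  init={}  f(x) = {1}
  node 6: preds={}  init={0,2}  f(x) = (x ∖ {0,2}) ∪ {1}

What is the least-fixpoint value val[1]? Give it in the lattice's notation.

Iteration log — 12 steps:
  step 1. node 0  ⊔preds={}  new={0,1,2}  old={0,1}  +wl: 
  step 2. node 1  ⊔preds={}  new={0}  old={}  +wl: 
  step 3. node 2  ⊔preds={}  new={2}  old={}  +wl: 
  step 4. node 3  ⊔preds={0,1,2}  new={0,1,2}  old={}  +wl: 1
  step 5. node 4  ⊔preds={0,2}  new={0}  old={}  +wl: 
  step 6. node 5  ⊔preds={0,2}  new={1}  old={}  +wl: 2
  step 7. node 6  ⊔preds={}  new={0,1,2}  old={0,2}  +wl: 4,5
  step 8. node 1  ⊔preds={0,1,2}  new={0,1,2}  old={0}  +wl: 
  step 9. node 2  ⊔preds={1}  new={1,2}  old={2}  +wl: 3
  step 10. node 4  ⊔preds={0,1,2}  new={0}  stable
  step 11. node 5  ⊔preds={0,1,2}  new={1}  stable
  step 12. node 3  ⊔preds={0,1,2}  new={0,1,2}  stable

Least fixpoint reached:
  node 0: {0,1,2}
  node 1: {0,1,2}
  node 2: {1,2}
  node 3: {0,1,2}
  node 4: {0}
  node 5: {1}
  node 6: {0,1,2}

{0,1,2}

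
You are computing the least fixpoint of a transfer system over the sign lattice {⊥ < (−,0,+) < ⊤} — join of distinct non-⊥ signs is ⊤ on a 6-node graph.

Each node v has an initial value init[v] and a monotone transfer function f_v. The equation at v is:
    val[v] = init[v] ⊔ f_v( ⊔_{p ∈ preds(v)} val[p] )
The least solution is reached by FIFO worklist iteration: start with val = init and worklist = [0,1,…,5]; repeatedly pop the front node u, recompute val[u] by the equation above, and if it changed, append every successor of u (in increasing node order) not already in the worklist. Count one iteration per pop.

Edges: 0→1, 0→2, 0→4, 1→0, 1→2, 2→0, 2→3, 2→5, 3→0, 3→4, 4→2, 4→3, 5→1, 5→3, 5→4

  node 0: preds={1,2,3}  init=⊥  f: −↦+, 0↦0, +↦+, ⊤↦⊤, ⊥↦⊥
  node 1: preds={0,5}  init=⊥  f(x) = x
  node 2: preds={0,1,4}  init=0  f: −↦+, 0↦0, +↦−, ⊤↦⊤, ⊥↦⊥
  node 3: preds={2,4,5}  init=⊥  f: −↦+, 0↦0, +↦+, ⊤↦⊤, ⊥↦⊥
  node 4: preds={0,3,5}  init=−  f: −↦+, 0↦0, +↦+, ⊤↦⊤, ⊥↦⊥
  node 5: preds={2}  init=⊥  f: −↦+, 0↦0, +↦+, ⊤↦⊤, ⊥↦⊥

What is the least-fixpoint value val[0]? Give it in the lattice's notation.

Worklist (13 pops):
  #1 pop 0: in=0 → 0 (was ⊥); enqueue []
  #2 pop 1: in=0 → 0 (was ⊥); enqueue [0]
  #3 pop 2: in=⊤ → ⊤ (was 0); enqueue []
  #4 pop 3: in=⊤ → ⊤ (was ⊥); enqueue []
  #5 pop 4: in=⊤ → ⊤ (was −); enqueue [2,3]
  #6 pop 5: in=⊤ → ⊤ (was ⊥); enqueue [1,4]
  #7 pop 0: in=⊤ → ⊤ (was 0); enqueue []
  #8 pop 2: in=⊤ → ⊤ (no change)
  #9 pop 3: in=⊤ → ⊤ (no change)
  #10 pop 1: in=⊤ → ⊤ (was 0); enqueue [0,2]
  #11 pop 4: in=⊤ → ⊤ (no change)
  #12 pop 0: in=⊤ → ⊤ (no change)
  #13 pop 2: in=⊤ → ⊤ (no change)

Fixpoint:
  val[0] = ⊤
  val[1] = ⊤
  val[2] = ⊤
  val[3] = ⊤
  val[4] = ⊤
  val[5] = ⊤

⊤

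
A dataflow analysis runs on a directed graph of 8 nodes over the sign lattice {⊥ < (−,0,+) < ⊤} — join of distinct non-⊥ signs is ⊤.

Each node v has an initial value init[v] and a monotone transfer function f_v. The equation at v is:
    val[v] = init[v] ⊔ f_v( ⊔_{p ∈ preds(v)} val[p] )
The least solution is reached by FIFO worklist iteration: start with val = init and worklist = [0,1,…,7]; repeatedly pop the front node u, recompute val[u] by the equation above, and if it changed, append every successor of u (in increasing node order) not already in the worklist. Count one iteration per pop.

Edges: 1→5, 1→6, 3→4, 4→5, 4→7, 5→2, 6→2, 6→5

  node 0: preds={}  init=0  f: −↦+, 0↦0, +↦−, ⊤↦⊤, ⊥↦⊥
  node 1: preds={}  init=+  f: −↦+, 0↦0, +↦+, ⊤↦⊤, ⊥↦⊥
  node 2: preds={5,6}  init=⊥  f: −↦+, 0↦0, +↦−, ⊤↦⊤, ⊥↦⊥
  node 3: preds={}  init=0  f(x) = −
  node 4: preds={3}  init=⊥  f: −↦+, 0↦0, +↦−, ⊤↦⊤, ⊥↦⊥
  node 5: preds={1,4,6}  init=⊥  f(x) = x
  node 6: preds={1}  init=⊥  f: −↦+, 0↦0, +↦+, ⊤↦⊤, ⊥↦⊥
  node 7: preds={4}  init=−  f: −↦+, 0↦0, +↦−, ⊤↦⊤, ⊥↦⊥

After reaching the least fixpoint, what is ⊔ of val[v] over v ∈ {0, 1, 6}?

⊤

Trace (10 dequeues):
  [1] u=0 | in ⊥ | out 0 | ==
  [2] u=1 | in ⊥ | out + | ==
  [3] u=2 | in ⊥ | out ⊥ | ==
  [4] u=3 | in ⊥ | out ⊤ | prev 0 | push {}
  [5] u=4 | in ⊤ | out ⊤ | prev ⊥ | push {}
  [6] u=5 | in ⊤ | out ⊤ | prev ⊥ | push {2}
  [7] u=6 | in + | out + | prev ⊥ | push {5}
  [8] u=7 | in ⊤ | out ⊤ | prev − | push {}
  [9] u=2 | in ⊤ | out ⊤ | prev ⊥ | push {}
  [10] u=5 | in ⊤ | out ⊤ | ==

Converged values:
  [0] 0
  [1] +
  [2] ⊤
  [3] ⊤
  [4] ⊤
  [5] ⊤
  [6] +
  [7] ⊤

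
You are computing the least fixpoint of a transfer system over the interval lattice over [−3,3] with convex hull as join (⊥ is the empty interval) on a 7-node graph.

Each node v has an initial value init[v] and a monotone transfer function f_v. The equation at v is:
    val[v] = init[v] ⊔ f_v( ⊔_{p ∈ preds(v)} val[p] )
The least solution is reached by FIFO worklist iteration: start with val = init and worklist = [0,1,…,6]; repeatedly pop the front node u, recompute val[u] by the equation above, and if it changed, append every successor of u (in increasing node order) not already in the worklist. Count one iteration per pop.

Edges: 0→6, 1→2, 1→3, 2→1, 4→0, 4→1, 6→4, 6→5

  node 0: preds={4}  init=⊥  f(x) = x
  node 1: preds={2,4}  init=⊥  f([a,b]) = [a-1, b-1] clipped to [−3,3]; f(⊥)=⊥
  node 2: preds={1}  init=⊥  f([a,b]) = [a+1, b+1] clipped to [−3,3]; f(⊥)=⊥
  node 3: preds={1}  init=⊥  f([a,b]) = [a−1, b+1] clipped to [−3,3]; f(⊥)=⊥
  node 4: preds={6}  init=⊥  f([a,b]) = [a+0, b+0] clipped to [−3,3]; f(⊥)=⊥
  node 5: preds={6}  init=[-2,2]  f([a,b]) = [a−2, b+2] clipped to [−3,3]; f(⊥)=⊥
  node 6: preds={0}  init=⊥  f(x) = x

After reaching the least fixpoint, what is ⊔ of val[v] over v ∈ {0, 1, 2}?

Worklist (7 pops):
  #1 pop 0: in=⊥ → ⊥ (no change)
  #2 pop 1: in=⊥ → ⊥ (no change)
  #3 pop 2: in=⊥ → ⊥ (no change)
  #4 pop 3: in=⊥ → ⊥ (no change)
  #5 pop 4: in=⊥ → ⊥ (no change)
  #6 pop 5: in=⊥ → [-2,2] (no change)
  #7 pop 6: in=⊥ → ⊥ (no change)

Fixpoint:
  val[0] = ⊥
  val[1] = ⊥
  val[2] = ⊥
  val[3] = ⊥
  val[4] = ⊥
  val[5] = [-2,2]
  val[6] = ⊥

⊥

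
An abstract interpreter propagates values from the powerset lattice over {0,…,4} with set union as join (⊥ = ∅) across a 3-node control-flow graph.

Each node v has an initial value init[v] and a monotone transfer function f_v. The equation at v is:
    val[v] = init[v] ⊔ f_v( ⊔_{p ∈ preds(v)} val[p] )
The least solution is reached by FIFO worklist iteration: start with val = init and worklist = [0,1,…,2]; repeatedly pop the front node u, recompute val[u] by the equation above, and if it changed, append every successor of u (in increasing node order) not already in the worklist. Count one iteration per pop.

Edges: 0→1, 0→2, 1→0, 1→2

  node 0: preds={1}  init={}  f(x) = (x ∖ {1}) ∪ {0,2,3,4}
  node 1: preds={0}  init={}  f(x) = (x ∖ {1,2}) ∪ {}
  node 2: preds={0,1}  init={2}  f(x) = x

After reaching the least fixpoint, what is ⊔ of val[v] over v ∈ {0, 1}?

{0,2,3,4}

Iteration log — 4 steps:
  step 1. node 0  ⊔preds={}  new={0,2,3,4}  old={}  +wl: 
  step 2. node 1  ⊔preds={0,2,3,4}  new={0,3,4}  old={}  +wl: 0
  step 3. node 2  ⊔preds={0,2,3,4}  new={0,2,3,4}  old={2}  +wl: 
  step 4. node 0  ⊔preds={0,3,4}  new={0,2,3,4}  stable

Least fixpoint reached:
  node 0: {0,2,3,4}
  node 1: {0,3,4}
  node 2: {0,2,3,4}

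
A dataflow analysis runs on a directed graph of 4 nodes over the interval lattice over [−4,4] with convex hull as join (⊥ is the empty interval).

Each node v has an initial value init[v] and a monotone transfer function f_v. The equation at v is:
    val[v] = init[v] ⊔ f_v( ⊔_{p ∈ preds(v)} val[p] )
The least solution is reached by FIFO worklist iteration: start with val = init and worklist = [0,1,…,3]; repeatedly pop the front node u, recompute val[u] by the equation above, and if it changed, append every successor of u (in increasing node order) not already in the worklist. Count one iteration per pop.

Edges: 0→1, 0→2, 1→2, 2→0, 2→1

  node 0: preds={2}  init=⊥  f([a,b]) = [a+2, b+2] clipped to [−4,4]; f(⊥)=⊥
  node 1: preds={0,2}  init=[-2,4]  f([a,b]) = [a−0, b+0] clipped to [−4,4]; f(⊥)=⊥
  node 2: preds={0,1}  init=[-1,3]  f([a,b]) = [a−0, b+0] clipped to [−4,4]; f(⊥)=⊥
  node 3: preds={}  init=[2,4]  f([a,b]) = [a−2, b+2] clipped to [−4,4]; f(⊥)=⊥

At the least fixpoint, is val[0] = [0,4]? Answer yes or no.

yes

Iteration log — 7 steps:
  step 1. node 0  ⊔preds=[-1,3]  new=[1,4]  old=⊥  +wl: 
  step 2. node 1  ⊔preds=[-1,4]  new=[-2,4]  stable
  step 3. node 2  ⊔preds=[-2,4]  new=[-2,4]  old=[-1,3]  +wl: 0,1
  step 4. node 3  ⊔preds=⊥  new=[2,4]  stable
  step 5. node 0  ⊔preds=[-2,4]  new=[0,4]  old=[1,4]  +wl: 2
  step 6. node 1  ⊔preds=[-2,4]  new=[-2,4]  stable
  step 7. node 2  ⊔preds=[-2,4]  new=[-2,4]  stable

Least fixpoint reached:
  node 0: [0,4]
  node 1: [-2,4]
  node 2: [-2,4]
  node 3: [2,4]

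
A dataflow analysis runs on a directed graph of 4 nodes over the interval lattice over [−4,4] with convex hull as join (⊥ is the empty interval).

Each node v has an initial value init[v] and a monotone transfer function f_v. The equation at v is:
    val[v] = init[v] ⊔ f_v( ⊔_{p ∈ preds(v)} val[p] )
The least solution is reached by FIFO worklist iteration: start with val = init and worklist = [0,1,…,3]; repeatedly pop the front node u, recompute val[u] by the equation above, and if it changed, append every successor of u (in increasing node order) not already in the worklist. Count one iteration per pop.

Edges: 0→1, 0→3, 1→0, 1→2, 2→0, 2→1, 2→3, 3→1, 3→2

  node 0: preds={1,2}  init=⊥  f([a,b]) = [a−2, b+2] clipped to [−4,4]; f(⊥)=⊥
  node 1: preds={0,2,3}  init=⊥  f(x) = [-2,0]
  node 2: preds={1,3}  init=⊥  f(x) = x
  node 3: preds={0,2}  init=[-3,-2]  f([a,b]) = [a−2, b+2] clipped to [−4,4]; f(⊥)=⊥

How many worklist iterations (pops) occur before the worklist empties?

14

Worklist (14 pops):
  #1 pop 0: in=⊥ → ⊥ (no change)
  #2 pop 1: in=[-3,-2] → [-2,0] (was ⊥); enqueue [0]
  #3 pop 2: in=[-3,0] → [-3,0] (was ⊥); enqueue [1]
  #4 pop 3: in=[-3,0] → [-4,2] (was [-3,-2]); enqueue [2]
  #5 pop 0: in=[-3,0] → [-4,2] (was ⊥); enqueue [3]
  #6 pop 1: in=[-4,2] → [-2,0] (no change)
  #7 pop 2: in=[-4,2] → [-4,2] (was [-3,0]); enqueue [0,1]
  #8 pop 3: in=[-4,2] → [-4,4] (was [-4,2]); enqueue [2]
  #9 pop 0: in=[-4,2] → [-4,4] (was [-4,2]); enqueue [3]
  #10 pop 1: in=[-4,4] → [-2,0] (no change)
  #11 pop 2: in=[-4,4] → [-4,4] (was [-4,2]); enqueue [0,1]
  #12 pop 3: in=[-4,4] → [-4,4] (no change)
  #13 pop 0: in=[-4,4] → [-4,4] (no change)
  #14 pop 1: in=[-4,4] → [-2,0] (no change)

Fixpoint:
  val[0] = [-4,4]
  val[1] = [-2,0]
  val[2] = [-4,4]
  val[3] = [-4,4]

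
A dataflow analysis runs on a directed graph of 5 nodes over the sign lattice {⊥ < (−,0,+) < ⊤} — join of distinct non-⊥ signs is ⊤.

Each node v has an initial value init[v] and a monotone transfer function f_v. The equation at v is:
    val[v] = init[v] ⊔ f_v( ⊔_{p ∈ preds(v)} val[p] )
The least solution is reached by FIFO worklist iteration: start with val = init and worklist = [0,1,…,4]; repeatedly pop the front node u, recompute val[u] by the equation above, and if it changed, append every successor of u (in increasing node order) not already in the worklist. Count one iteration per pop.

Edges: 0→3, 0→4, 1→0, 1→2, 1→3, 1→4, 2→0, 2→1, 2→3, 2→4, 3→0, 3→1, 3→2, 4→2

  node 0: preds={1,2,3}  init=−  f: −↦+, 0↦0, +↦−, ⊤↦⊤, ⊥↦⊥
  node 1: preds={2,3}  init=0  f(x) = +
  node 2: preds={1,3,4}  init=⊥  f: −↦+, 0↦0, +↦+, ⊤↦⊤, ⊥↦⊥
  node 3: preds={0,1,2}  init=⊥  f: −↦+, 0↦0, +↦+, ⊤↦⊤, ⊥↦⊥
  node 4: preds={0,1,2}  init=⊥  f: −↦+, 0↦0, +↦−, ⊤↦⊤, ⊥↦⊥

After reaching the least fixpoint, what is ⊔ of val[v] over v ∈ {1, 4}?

⊤

Worklist (8 pops):
  #1 pop 0: in=0 → ⊤ (was −); enqueue []
  #2 pop 1: in=⊥ → ⊤ (was 0); enqueue [0]
  #3 pop 2: in=⊤ → ⊤ (was ⊥); enqueue [1]
  #4 pop 3: in=⊤ → ⊤ (was ⊥); enqueue [2]
  #5 pop 4: in=⊤ → ⊤ (was ⊥); enqueue []
  #6 pop 0: in=⊤ → ⊤ (no change)
  #7 pop 1: in=⊤ → ⊤ (no change)
  #8 pop 2: in=⊤ → ⊤ (no change)

Fixpoint:
  val[0] = ⊤
  val[1] = ⊤
  val[2] = ⊤
  val[3] = ⊤
  val[4] = ⊤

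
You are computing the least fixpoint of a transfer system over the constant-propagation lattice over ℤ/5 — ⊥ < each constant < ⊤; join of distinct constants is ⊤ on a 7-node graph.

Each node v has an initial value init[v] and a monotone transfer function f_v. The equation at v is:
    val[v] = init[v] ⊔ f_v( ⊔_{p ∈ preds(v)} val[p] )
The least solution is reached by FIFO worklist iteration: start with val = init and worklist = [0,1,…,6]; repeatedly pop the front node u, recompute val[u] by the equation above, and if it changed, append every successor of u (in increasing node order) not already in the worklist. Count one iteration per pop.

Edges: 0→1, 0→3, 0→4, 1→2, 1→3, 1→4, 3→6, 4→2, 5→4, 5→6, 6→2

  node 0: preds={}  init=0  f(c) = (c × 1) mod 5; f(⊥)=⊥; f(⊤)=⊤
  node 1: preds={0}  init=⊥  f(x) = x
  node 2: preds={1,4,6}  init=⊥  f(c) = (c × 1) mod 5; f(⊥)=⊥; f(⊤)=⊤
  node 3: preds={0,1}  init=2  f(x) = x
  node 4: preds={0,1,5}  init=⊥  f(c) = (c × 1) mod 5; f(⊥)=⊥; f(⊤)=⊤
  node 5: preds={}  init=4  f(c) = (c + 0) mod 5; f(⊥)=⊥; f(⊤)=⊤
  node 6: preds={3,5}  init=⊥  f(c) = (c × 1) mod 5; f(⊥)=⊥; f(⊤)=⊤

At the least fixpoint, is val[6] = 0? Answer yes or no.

Iteration log — 8 steps:
  step 1. node 0  ⊔preds=⊥  new=0  stable
  step 2. node 1  ⊔preds=0  new=0  old=⊥  +wl: 
  step 3. node 2  ⊔preds=0  new=0  old=⊥  +wl: 
  step 4. node 3  ⊔preds=0  new=⊤  old=2  +wl: 
  step 5. node 4  ⊔preds=⊤  new=⊤  old=⊥  +wl: 2
  step 6. node 5  ⊔preds=⊥  new=4  stable
  step 7. node 6  ⊔preds=⊤  new=⊤  old=⊥  +wl: 
  step 8. node 2  ⊔preds=⊤  new=⊤  old=0  +wl: 

Least fixpoint reached:
  node 0: 0
  node 1: 0
  node 2: ⊤
  node 3: ⊤
  node 4: ⊤
  node 5: 4
  node 6: ⊤

no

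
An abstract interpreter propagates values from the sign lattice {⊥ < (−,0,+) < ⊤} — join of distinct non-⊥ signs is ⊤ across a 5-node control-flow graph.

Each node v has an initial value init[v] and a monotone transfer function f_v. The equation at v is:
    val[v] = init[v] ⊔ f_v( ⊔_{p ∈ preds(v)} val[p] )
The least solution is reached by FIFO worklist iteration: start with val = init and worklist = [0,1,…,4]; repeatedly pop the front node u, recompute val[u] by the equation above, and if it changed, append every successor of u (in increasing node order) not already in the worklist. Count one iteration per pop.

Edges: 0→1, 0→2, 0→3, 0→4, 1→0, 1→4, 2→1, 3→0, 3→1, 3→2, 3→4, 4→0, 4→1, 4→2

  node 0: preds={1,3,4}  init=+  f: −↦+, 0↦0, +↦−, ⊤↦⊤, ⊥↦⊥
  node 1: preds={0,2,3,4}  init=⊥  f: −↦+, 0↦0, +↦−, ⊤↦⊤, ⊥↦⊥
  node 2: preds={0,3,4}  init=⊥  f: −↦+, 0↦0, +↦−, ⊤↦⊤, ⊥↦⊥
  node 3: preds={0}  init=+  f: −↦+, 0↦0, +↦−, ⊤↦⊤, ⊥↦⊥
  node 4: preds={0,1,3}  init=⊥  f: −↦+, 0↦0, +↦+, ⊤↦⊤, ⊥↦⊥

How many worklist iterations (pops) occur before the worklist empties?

Trace (8 dequeues):
  [1] u=0 | in + | out ⊤ | prev + | push {}
  [2] u=1 | in ⊤ | out ⊤ | prev ⊥ | push {0}
  [3] u=2 | in ⊤ | out ⊤ | prev ⊥ | push {1}
  [4] u=3 | in ⊤ | out ⊤ | prev + | push {2}
  [5] u=4 | in ⊤ | out ⊤ | prev ⊥ | push {}
  [6] u=0 | in ⊤ | out ⊤ | ==
  [7] u=1 | in ⊤ | out ⊤ | ==
  [8] u=2 | in ⊤ | out ⊤ | ==

Converged values:
  [0] ⊤
  [1] ⊤
  [2] ⊤
  [3] ⊤
  [4] ⊤

8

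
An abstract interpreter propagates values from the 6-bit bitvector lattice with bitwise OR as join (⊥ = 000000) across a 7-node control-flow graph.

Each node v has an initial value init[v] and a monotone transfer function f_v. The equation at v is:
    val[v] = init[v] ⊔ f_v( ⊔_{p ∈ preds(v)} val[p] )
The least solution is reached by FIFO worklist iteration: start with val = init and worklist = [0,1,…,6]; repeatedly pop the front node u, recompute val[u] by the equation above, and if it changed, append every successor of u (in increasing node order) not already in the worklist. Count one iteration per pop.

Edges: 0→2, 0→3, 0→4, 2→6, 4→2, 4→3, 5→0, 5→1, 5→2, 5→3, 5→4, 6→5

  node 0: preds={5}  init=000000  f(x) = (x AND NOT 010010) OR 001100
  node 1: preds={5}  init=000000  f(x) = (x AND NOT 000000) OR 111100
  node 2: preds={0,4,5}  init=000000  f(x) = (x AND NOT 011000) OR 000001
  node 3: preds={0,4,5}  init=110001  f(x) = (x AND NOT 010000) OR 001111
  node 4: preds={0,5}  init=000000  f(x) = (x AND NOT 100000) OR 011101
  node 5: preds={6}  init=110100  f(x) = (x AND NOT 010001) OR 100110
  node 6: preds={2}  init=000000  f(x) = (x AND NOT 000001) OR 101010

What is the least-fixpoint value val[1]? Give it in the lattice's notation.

111110

Iteration log — 19 steps:
  step 1. node 0  ⊔preds=110100  new=101100  old=000000  +wl: 
  step 2. node 1  ⊔preds=110100  new=111100  old=000000  +wl: 
  step 3. node 2  ⊔preds=111100  new=100101  old=000000  +wl: 
  step 4. node 3  ⊔preds=111100  new=111111  old=110001  +wl: 
  step 5. node 4  ⊔preds=111100  new=011101  old=000000  +wl: 2,3
  step 6. node 5  ⊔preds=000000  new=110110  old=110100  +wl: 0,1,4
  step 7. node 6  ⊔preds=100101  new=101110  old=000000  +wl: 5
  step 8. node 2  ⊔preds=111111  new=100111  old=100101  +wl: 6
  step 9. node 3  ⊔preds=111111  new=111111  stable
  step 10. node 0  ⊔preds=110110  new=101100  stable
  step 11. node 1  ⊔preds=110110  new=111110  old=111100  +wl: 
  step 12. node 4  ⊔preds=111110  new=011111  old=011101  +wl: 2,3
  step 13. node 5  ⊔preds=101110  new=111110  old=110110  +wl: 0,1,4
  step 14. node 6  ⊔preds=100111  new=101110  stable
  step 15. node 2  ⊔preds=111111  new=100111  stable
  step 16. node 3  ⊔preds=111111  new=111111  stable
  step 17. node 0  ⊔preds=111110  new=101100  stable
  step 18. node 1  ⊔preds=111110  new=111110  stable
  step 19. node 4  ⊔preds=111110  new=011111  stable

Least fixpoint reached:
  node 0: 101100
  node 1: 111110
  node 2: 100111
  node 3: 111111
  node 4: 011111
  node 5: 111110
  node 6: 101110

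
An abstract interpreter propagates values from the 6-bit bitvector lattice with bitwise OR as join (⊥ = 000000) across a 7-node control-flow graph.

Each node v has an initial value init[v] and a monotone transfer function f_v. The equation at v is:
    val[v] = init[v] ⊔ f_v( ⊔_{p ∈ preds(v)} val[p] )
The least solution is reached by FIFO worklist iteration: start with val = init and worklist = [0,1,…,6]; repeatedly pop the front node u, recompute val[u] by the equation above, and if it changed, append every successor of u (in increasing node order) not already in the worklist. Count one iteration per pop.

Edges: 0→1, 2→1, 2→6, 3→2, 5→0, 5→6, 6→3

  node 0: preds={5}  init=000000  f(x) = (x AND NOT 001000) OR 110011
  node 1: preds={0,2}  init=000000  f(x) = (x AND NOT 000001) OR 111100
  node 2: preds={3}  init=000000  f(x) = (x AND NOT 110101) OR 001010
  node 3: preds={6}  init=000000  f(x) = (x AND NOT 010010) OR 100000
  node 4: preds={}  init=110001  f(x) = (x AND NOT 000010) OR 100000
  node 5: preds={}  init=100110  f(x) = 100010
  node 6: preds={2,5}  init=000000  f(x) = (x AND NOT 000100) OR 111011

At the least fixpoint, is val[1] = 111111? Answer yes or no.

no

Worklist (11 pops):
  #1 pop 0: in=100110 → 110111 (was 000000); enqueue []
  #2 pop 1: in=110111 → 111110 (was 000000); enqueue []
  #3 pop 2: in=000000 → 001010 (was 000000); enqueue [1]
  #4 pop 3: in=000000 → 100000 (was 000000); enqueue [2]
  #5 pop 4: in=000000 → 110001 (no change)
  #6 pop 5: in=000000 → 100110 (no change)
  #7 pop 6: in=101110 → 111011 (was 000000); enqueue [3]
  #8 pop 1: in=111111 → 111110 (no change)
  #9 pop 2: in=100000 → 001010 (no change)
  #10 pop 3: in=111011 → 101001 (was 100000); enqueue [2]
  #11 pop 2: in=101001 → 001010 (no change)

Fixpoint:
  val[0] = 110111
  val[1] = 111110
  val[2] = 001010
  val[3] = 101001
  val[4] = 110001
  val[5] = 100110
  val[6] = 111011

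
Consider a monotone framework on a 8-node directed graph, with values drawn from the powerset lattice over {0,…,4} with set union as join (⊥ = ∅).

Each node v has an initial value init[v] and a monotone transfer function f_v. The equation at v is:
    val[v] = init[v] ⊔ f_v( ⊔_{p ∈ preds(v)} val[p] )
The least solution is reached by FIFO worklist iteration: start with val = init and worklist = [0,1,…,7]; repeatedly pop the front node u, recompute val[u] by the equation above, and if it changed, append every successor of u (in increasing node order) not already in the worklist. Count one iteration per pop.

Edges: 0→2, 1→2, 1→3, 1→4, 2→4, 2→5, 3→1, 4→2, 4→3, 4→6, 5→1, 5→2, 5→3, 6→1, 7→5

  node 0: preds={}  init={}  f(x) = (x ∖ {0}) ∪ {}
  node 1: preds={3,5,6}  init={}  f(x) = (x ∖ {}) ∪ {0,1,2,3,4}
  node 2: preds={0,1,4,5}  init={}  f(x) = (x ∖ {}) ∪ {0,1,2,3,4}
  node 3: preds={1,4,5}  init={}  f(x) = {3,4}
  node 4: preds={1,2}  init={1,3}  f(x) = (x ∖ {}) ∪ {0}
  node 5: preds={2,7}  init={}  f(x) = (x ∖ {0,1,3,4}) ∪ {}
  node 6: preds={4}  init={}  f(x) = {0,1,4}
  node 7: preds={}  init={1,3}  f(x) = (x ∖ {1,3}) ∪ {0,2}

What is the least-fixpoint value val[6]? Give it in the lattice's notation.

{0,1,4}

Iteration log — 12 steps:
  step 1. node 0  ⊔preds={}  new={}  stable
  step 2. node 1  ⊔preds={}  new={0,1,2,3,4}  old={}  +wl: 
  step 3. node 2  ⊔preds={0,1,2,3,4}  new={0,1,2,3,4}  old={}  +wl: 
  step 4. node 3  ⊔preds={0,1,2,3,4}  new={3,4}  old={}  +wl: 1
  step 5. node 4  ⊔preds={0,1,2,3,4}  new={0,1,2,3,4}  old={1,3}  +wl: 2,3
  step 6. node 5  ⊔preds={0,1,2,3,4}  new={2}  old={}  +wl: 
  step 7. node 6  ⊔preds={0,1,2,3,4}  new={0,1,4}  old={}  +wl: 
  step 8. node 7  ⊔preds={}  new={0,1,2,3}  old={1,3}  +wl: 5
  step 9. node 1  ⊔preds={0,1,2,3,4}  new={0,1,2,3,4}  stable
  step 10. node 2  ⊔preds={0,1,2,3,4}  new={0,1,2,3,4}  stable
  step 11. node 3  ⊔preds={0,1,2,3,4}  new={3,4}  stable
  step 12. node 5  ⊔preds={0,1,2,3,4}  new={2}  stable

Least fixpoint reached:
  node 0: {}
  node 1: {0,1,2,3,4}
  node 2: {0,1,2,3,4}
  node 3: {3,4}
  node 4: {0,1,2,3,4}
  node 5: {2}
  node 6: {0,1,4}
  node 7: {0,1,2,3}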